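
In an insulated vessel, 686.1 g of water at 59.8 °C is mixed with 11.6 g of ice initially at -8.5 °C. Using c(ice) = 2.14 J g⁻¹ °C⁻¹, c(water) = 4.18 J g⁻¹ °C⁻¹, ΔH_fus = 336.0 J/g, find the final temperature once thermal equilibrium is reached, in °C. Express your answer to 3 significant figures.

T_f = 57.4 °C

Heat to bring ice to 0 °C and melt it: q₁ = 11.6×2.14×8.5 + 11.6×336.0 = 4108.6 J
Heat the water can supply cooling to 0 °C: 686.1×4.18×59.8 = 171500 J > q₁, so all ice melts.
Energy balance: 686.1×4.18×(59.8 − T) = 4108.6 + 11.6×4.18×(T − 0)
2867.898(59.8 − T) = 4108.6 + 48.488 T
171500 − 4108.6 = 2916.386 T
T = 167391.4 / 2916.386 = 57.40 °C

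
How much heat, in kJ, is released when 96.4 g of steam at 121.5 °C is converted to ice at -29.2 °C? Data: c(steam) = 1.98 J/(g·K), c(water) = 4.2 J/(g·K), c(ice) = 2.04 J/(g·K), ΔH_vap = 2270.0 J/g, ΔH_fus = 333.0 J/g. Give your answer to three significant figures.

q = 301 kJ

q1 (cool steam 121.5→100 °C): 96.4 × 1.98 × 21.5 = 4104 J
q2 (condense at 100 °C): 96.4 × 2270.0 = 218828 J
q3 (cool water 100→0 °C): 96.4 × 4.2 × 100.0 = 40488 J
q4 (freeze at 0 °C): 96.4 × 333.0 = 32101 J
q5 (cool ice 0→-29.2 °C): 96.4 × 2.04 × 29.2 = 5742 J
Total: 4104 + 218828 + 40488 + 32101 + 5742 = 301263 J = 301 kJ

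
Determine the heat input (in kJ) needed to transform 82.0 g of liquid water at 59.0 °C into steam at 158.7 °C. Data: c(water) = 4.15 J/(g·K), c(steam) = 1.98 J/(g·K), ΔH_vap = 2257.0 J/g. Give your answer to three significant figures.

q = 209 kJ

q1 (heat water 59.0→100.0 °C): 82.0 × 4.15 × 41.0 = 13952 J
q2 (vaporize at 100 °C): 82.0 × 2257.0 = 185074 J
q3 (heat steam 100.0→158.7 °C): 82.0 × 1.98 × 58.7 = 9531 J
Total: 13952 + 185074 + 9531 = 208557 J = 209 kJ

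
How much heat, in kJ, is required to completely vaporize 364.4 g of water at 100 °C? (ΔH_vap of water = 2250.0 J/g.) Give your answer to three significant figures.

q = 820 kJ

q = m × ΔH_vap = 364.4 × 2250.0 = 819900 J = 820 kJ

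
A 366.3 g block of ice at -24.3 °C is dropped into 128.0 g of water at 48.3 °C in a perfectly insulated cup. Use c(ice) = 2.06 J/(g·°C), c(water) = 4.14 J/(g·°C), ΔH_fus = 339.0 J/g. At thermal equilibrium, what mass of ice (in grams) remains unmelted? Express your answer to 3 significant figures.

m_ice remaining = 345 g

Heat to warm all ice to 0 °C: 366.3×2.06×24.3 = 18336 J
Heat released by water cooling to 0 °C: 128.0×4.14×48.3 = 25595 J
25595 J < 18336 + 366.3×339.0 = 142511.7 J, so not all ice melts; final T = 0 °C.
Heat left for melting: 25595 − 18336 = 7259 J
Mass melted = 7259 / 339.0 = 21.41 g
Ice remaining = 366.3 − 21.41 = 344.89 g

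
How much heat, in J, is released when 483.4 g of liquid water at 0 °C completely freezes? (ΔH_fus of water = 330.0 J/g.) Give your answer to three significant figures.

q = m × ΔH_fus = 483.4 × 330.0 = 159500 J

q = 160000 J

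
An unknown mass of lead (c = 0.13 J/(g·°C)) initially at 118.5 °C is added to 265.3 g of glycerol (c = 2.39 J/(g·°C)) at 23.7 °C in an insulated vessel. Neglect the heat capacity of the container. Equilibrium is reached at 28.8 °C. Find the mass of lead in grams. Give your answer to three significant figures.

q_gained = (265.3 × 2.39) × (28.8 − 23.7) = 3234 J
q_lost = m × 0.13 × (118.5 − 28.8) = 11.661 m
m = 3234 / 11.661 = 277 g

m = 277 g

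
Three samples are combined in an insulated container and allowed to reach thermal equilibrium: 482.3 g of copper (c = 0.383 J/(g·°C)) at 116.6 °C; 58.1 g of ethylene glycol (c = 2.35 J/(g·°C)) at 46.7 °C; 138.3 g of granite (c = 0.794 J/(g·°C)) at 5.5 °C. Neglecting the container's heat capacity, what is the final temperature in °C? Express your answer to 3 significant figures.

Σ mᵢcᵢ(T − Tᵢ) = 0  ⇒  T = Σ mᵢcᵢTᵢ / Σ mᵢcᵢ
Σ mᵢcᵢ = 482.3×0.383 + 58.1×2.35 + 138.3×0.794 = 431.0661
Σ mᵢcᵢTᵢ = 184.7209×116.6 + 136.535×46.7 + 109.8102×5.5 = 28519
T = 28519 / 431.0661 = 66.16 °C

T_f = 66.2 °C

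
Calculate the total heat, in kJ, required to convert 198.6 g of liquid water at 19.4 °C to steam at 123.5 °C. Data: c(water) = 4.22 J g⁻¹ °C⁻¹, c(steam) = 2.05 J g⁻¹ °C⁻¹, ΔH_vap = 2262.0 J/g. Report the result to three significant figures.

q1 (heat water 19.4→100.0 °C): 198.6 × 4.22 × 80.6 = 67550 J
q2 (vaporize at 100 °C): 198.6 × 2262.0 = 449233 J
q3 (heat steam 100.0→123.5 °C): 198.6 × 2.05 × 23.5 = 9568 J
Total: 67550 + 449233 + 9568 = 526351 J = 526 kJ

q = 526 kJ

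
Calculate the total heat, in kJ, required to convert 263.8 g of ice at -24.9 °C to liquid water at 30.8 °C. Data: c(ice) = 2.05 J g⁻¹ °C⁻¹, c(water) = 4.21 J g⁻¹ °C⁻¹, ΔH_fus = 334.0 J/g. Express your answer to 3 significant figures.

q = 136 kJ

q1 (heat ice -24.9→0.0 °C): 263.8 × 2.05 × 24.9 = 13466 J
q2 (melt at 0 °C): 263.8 × 334.0 = 88109 J
q3 (heat water 0.0→30.8 °C): 263.8 × 4.21 × 30.8 = 34206 J
Total: 13466 + 88109 + 34206 = 135781 J = 136 kJ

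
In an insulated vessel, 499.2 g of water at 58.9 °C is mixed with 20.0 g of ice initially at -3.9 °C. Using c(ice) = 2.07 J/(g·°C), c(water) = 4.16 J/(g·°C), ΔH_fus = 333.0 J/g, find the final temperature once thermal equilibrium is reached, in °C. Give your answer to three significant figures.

T_f = 53.5 °C

Heat to bring ice to 0 °C and melt it: q₁ = 20.0×2.07×3.9 + 20.0×333.0 = 6821.5 J
Heat the water can supply cooling to 0 °C: 499.2×4.16×58.9 = 122316 J > q₁, so all ice melts.
Energy balance: 499.2×4.16×(58.9 − T) = 6821.5 + 20.0×4.16×(T − 0)
2076.672(58.9 − T) = 6821.5 + 83.2 T
122316 − 6821.5 = 2159.872 T
T = 115494.5 / 2159.872 = 53.47 °C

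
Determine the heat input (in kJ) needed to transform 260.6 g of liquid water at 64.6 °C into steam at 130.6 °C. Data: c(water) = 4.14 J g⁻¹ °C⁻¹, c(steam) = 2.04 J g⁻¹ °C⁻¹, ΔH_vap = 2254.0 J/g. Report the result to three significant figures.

q = 642 kJ

q1 (heat water 64.6→100.0 °C): 260.6 × 4.14 × 35.4 = 38192 J
q2 (vaporize at 100 °C): 260.6 × 2254.0 = 587392 J
q3 (heat steam 100.0→130.6 °C): 260.6 × 2.04 × 30.6 = 16268 J
Total: 38192 + 587392 + 16268 = 641852 J = 642 kJ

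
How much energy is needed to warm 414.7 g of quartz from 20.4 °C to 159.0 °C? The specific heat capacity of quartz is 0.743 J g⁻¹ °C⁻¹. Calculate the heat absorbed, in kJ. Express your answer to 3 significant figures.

q = 42.7 kJ

q = m c ΔT = 414.7 × 0.743 × (159.0 − 20.4)
q = 414.7 × 0.743 × 138.6 = 42710 J = 42.7 kJ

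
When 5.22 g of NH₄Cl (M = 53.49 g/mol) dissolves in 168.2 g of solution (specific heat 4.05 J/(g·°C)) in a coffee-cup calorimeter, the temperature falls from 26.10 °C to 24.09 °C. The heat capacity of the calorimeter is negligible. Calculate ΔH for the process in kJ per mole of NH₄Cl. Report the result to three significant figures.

ΔH = 14.0 kJ/mol

|ΔT| = |24.09 − 26.10| = 2.01 °C
|q_surr| = (168.2 × 4.05) × 2.01 = 681.21 × 2.01 = 1369 J
n(NH₄Cl) = 5.22 / 53.49 = 0.09759 mol
Temperature fell, so q_rxn = +|q_surr| = 1.369 kJ
ΔH = q_rxn / n = 14.03 kJ/mol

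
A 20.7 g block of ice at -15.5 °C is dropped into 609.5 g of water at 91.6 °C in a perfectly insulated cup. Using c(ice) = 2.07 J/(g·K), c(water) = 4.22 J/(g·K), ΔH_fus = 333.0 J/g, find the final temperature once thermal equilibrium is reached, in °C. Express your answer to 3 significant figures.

Heat to bring ice to 0 °C and melt it: q₁ = 20.7×2.07×15.5 + 20.7×333.0 = 7557.3 J
Heat the water can supply cooling to 0 °C: 609.5×4.22×91.6 = 235603 J > q₁, so all ice melts.
Energy balance: 609.5×4.22×(91.6 − T) = 7557.3 + 20.7×4.22×(T − 0)
2572.09(91.6 − T) = 7557.3 + 87.354 T
235603 − 7557.3 = 2659.444 T
T = 228045.7 / 2659.444 = 85.749 °C

T_f = 85.7 °C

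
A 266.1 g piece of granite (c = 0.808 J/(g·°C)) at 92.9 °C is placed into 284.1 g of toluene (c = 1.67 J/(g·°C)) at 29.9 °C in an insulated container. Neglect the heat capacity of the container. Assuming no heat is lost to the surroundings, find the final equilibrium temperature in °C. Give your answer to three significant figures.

T_f = 49.5 °C

Heat lost by granite = heat gained by toluene.
(266.1)(0.808)(92.9 − T) = (284.1)(1.67)(T − 29.9)
215.0088 (92.9 − T) = 474.447 (T − 29.9)
19974 − 215.0088 T = 474.447 T − 14186
34160 = 689.4558 T
T = 49.546 °C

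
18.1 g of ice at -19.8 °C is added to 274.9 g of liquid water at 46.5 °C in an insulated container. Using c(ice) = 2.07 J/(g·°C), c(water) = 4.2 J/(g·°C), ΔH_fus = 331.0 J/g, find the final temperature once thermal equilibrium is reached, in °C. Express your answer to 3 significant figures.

Heat to bring ice to 0 °C and melt it: q₁ = 18.1×2.07×19.8 + 18.1×331.0 = 6732.9 J
Heat the water can supply cooling to 0 °C: 274.9×4.2×46.5 = 53688.0 J > q₁, so all ice melts.
Energy balance: 274.9×4.2×(46.5 − T) = 6732.9 + 18.1×4.2×(T − 0)
1154.58(46.5 − T) = 6732.9 + 76.02 T
53688.0 − 6732.9 = 1230.60 T
T = 46955.1 / 1230.60 = 38.16 °C

T_f = 38.2 °C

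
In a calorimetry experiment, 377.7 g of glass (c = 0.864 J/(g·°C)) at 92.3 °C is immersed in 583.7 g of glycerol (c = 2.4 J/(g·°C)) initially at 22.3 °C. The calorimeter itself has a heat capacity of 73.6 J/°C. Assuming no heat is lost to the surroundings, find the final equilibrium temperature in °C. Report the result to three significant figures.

T_f = 35.0 °C

Heat lost by glass = heat gained by glycerol + calorimeter.
(377.7)(0.864)(92.3 − T) = [(583.7)(2.4) + 73.6](T − 22.3)
326.3328 (92.3 − T) = 1474.48 (T − 22.3)
30121 − 326.3328 T = 1474.48 T − 32881
63002 = 1800.8128 T
T = 34.99 °C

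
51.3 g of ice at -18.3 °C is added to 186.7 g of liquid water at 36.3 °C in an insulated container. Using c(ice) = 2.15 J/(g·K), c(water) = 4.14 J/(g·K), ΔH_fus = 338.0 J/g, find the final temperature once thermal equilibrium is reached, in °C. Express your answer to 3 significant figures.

Heat to bring ice to 0 °C and melt it: q₁ = 51.3×2.15×18.3 + 51.3×338.0 = 19358 J
Heat the water can supply cooling to 0 °C: 186.7×4.14×36.3 = 28057.6 J > q₁, so all ice melts.
Energy balance: 186.7×4.14×(36.3 − T) = 19358 + 51.3×4.14×(T − 0)
772.938(36.3 − T) = 19358 + 212.382 T
28057.6 − 19358 = 985.320 T
T = 8699.6 / 985.320 = 8.829 °C

T_f = 8.83 °C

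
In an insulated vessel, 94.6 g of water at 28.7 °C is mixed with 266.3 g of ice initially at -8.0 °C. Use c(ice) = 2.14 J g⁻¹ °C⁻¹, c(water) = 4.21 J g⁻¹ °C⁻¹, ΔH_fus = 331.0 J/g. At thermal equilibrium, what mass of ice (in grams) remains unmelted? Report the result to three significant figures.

m_ice remaining = 246 g

Heat to warm all ice to 0 °C: 266.3×2.14×8.0 = 4559.1 J
Heat released by water cooling to 0 °C: 94.6×4.21×28.7 = 11430 J
11430 J < 4559.1 + 266.3×331.0 = 92704.4 J, so not all ice melts; final T = 0 °C.
Heat left for melting: 11430 − 4559.1 = 6870.9 J
Mass melted = 6870.9 / 331.0 = 20.76 g
Ice remaining = 266.3 − 20.76 = 245.54 g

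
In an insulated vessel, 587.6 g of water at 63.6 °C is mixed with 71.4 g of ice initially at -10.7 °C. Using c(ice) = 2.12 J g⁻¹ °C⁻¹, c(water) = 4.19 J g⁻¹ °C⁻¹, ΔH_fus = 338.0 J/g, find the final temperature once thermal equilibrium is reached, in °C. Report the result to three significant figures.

Heat to bring ice to 0 °C and melt it: q₁ = 71.4×2.12×10.7 + 71.4×338.0 = 25753 J
Heat the water can supply cooling to 0 °C: 587.6×4.19×63.6 = 156586 J > q₁, so all ice melts.
Energy balance: 587.6×4.19×(63.6 − T) = 25753 + 71.4×4.19×(T − 0)
2462.044(63.6 − T) = 25753 + 299.166 T
156586 − 25753 = 2761.210 T
T = 130833 / 2761.210 = 47.38 °C

T_f = 47.4 °C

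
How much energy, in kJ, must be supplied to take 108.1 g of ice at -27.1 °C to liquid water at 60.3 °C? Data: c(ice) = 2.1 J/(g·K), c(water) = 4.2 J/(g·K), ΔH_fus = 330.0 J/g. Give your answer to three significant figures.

q1 (heat ice -27.1→0.0 °C): 108.1 × 2.1 × 27.1 = 6152 J
q2 (melt at 0 °C): 108.1 × 330.0 = 35673 J
q3 (heat water 0.0→60.3 °C): 108.1 × 4.2 × 60.3 = 27377 J
Total: 6152 + 35673 + 27377 = 69202 J = 69.2 kJ

q = 69.2 kJ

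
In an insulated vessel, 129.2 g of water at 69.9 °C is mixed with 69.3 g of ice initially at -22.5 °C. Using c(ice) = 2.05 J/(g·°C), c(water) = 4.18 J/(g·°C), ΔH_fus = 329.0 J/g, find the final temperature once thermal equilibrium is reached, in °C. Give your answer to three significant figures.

T_f = 14.2 °C

Heat to bring ice to 0 °C and melt it: q₁ = 69.3×2.05×22.5 + 69.3×329.0 = 25996 J
Heat the water can supply cooling to 0 °C: 129.2×4.18×69.9 = 37749.9 J > q₁, so all ice melts.
Energy balance: 129.2×4.18×(69.9 − T) = 25996 + 69.3×4.18×(T − 0)
540.056(69.9 − T) = 25996 + 289.674 T
37749.9 − 25996 = 829.730 T
T = 11753.9 / 829.730 = 14.17 °C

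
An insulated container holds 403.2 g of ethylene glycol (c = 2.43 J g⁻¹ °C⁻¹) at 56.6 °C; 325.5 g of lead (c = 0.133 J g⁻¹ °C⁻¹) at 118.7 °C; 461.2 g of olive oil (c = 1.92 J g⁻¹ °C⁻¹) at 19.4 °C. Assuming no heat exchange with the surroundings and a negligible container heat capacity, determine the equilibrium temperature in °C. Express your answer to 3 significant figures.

T_f = 40.7 °C

Σ mᵢcᵢ(T − Tᵢ) = 0  ⇒  T = Σ mᵢcᵢTᵢ / Σ mᵢcᵢ
Σ mᵢcᵢ = 403.2×2.43 + 325.5×0.133 + 461.2×1.92 = 1908.5715
Σ mᵢcᵢTᵢ = 979.776×56.6 + 43.2915×118.7 + 885.504×19.4 = 77773
T = 77773 / 1908.5715 = 40.749 °C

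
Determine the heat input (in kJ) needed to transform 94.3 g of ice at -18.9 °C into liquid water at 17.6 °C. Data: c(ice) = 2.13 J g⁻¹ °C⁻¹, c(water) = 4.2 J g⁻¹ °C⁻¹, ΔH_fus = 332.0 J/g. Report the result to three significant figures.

q1 (heat ice -18.9→0.0 °C): 94.3 × 2.13 × 18.9 = 3796 J
q2 (melt at 0 °C): 94.3 × 332.0 = 31308 J
q3 (heat water 0.0→17.6 °C): 94.3 × 4.2 × 17.6 = 6971 J
Total: 3796 + 31308 + 6971 = 42075 J = 42.1 kJ

q = 42.1 kJ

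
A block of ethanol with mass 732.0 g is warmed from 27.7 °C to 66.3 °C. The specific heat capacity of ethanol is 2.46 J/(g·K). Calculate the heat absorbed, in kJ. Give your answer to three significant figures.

q = m c ΔT = 732.0 × 2.46 × (66.3 − 27.7)
q = 732.0 × 2.46 × 38.6 = 69510 J = 69.5 kJ

q = 69.5 kJ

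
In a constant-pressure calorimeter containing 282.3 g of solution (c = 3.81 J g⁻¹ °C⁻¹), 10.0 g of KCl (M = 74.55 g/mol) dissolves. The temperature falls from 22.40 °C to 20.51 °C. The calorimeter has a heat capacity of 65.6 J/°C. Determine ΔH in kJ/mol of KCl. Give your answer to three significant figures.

ΔH = 16.1 kJ/mol

|ΔT| = |20.51 − 22.40| = 1.89 °C
|q_surr| = (282.3 × 3.81 + 65.6) × 1.89 = 1141.163 × 1.89 = 2157 J
n(KCl) = 10.0 / 74.55 = 0.1341 mol
Temperature fell, so q_rxn = +|q_surr| = 2.157 kJ
ΔH = q_rxn / n = 16.09 kJ/mol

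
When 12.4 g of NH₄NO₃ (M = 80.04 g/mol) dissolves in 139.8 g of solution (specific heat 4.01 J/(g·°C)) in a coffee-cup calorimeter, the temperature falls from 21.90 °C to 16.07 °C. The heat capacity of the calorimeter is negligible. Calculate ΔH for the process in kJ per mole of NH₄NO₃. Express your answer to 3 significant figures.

ΔH = 21.1 kJ/mol

|ΔT| = |16.07 − 21.90| = 5.83 °C
|q_surr| = (139.8 × 4.01) × 5.83 = 560.598 × 5.83 = 3268 J
n(NH₄NO₃) = 12.4 / 80.04 = 0.1549 mol
Temperature fell, so q_rxn = +|q_surr| = 3.268 kJ
ΔH = q_rxn / n = 21.10 kJ/mol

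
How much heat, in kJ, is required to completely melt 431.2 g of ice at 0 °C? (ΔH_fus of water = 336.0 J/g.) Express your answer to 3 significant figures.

q = m × ΔH_fus = 431.2 × 336.0 = 144900 J = 145 kJ

q = 145 kJ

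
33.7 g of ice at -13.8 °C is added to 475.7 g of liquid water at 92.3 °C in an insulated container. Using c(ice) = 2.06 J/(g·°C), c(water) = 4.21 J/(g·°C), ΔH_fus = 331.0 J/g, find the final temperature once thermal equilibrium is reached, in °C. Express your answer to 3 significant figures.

Heat to bring ice to 0 °C and melt it: q₁ = 33.7×2.06×13.8 + 33.7×331.0 = 12113 J
Heat the water can supply cooling to 0 °C: 475.7×4.21×92.3 = 184849 J > q₁, so all ice melts.
Energy balance: 475.7×4.21×(92.3 − T) = 12113 + 33.7×4.21×(T − 0)
2002.697(92.3 − T) = 12113 + 141.877 T
184849 − 12113 = 2144.574 T
T = 172736 / 2144.574 = 80.546 °C

T_f = 80.5 °C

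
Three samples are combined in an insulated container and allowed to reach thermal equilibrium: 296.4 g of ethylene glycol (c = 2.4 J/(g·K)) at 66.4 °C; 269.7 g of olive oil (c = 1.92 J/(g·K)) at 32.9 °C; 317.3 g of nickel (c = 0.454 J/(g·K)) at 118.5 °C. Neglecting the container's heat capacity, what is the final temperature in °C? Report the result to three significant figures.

T_f = 59.2 °C

Σ mᵢcᵢ(T − Tᵢ) = 0  ⇒  T = Σ mᵢcᵢTᵢ / Σ mᵢcᵢ
Σ mᵢcᵢ = 296.4×2.4 + 269.7×1.92 + 317.3×0.454 = 1373.2382
Σ mᵢcᵢTᵢ = 711.36×66.4 + 517.824×32.9 + 144.0542×118.5 = 81341
T = 81341 / 1373.2382 = 59.23 °C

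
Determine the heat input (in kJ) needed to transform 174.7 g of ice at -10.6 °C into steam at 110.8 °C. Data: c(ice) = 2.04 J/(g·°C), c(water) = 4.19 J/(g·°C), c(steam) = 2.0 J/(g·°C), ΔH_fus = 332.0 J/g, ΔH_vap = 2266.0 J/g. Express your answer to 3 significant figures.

q = 535 kJ

q1 (heat ice -10.6→0.0 °C): 174.7 × 2.04 × 10.6 = 3778 J
q2 (melt at 0 °C): 174.7 × 332.0 = 58000 J
q3 (heat water 0.0→100.0 °C): 174.7 × 4.19 × 100.0 = 73199 J
q4 (vaporize at 100 °C): 174.7 × 2266.0 = 395870 J
q5 (heat steam 100.0→110.8 °C): 174.7 × 2.0 × 10.8 = 3774 J
Total: 3778 + 58000 + 73199 + 395870 + 3774 = 534621 J = 535 kJ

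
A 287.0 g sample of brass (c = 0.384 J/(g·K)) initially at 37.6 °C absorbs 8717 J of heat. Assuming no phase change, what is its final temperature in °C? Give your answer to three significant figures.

ΔT = q / (m c) = 8717 / (287.0 × 0.384) = 79.10 °C
T_f = 37.6 + 79.10 = 116.70 °C

T_f = 117 °C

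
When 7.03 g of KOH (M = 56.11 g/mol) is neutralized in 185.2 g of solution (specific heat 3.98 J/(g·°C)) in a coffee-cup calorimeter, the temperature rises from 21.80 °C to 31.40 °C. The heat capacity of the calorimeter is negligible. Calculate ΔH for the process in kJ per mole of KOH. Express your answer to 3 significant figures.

ΔH = -56.5 kJ/mol

|ΔT| = |31.40 − 21.80| = 9.60 °C
|q_surr| = (185.2 × 3.98) × 9.60 = 737.096 × 9.60 = 7076 J
n(KOH) = 7.03 / 56.11 = 0.1253 mol
Temperature rose, so q_rxn = −|q_surr| = -7.076 kJ
ΔH = q_rxn / n = -56.47 kJ/mol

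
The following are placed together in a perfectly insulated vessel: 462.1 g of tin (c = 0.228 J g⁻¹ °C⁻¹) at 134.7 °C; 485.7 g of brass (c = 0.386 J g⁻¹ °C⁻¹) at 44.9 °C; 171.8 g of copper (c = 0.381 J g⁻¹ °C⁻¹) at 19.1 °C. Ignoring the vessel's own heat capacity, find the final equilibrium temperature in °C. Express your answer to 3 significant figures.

T_f = 66.6 °C

Σ mᵢcᵢ(T − Tᵢ) = 0  ⇒  T = Σ mᵢcᵢTᵢ / Σ mᵢcᵢ
Σ mᵢcᵢ = 462.1×0.228 + 485.7×0.386 + 171.8×0.381 = 358.2948
Σ mᵢcᵢTᵢ = 105.3588×134.7 + 187.4802×44.9 + 65.4558×19.1 = 23860
T = 23860 / 358.2948 = 66.59 °C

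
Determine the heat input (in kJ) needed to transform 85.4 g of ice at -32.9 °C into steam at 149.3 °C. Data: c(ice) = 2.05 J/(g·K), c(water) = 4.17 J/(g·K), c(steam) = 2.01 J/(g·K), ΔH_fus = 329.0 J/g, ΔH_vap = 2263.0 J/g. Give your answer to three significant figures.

q = 271 kJ

q1 (heat ice -32.9→0.0 °C): 85.4 × 2.05 × 32.9 = 5760 J
q2 (melt at 0 °C): 85.4 × 329.0 = 28097 J
q3 (heat water 0.0→100.0 °C): 85.4 × 4.17 × 100.0 = 35612 J
q4 (vaporize at 100 °C): 85.4 × 2263.0 = 193260 J
q5 (heat steam 100.0→149.3 °C): 85.4 × 2.01 × 49.3 = 8463 J
Total: 5760 + 28097 + 35612 + 193260 + 8463 = 271192 J = 271 kJ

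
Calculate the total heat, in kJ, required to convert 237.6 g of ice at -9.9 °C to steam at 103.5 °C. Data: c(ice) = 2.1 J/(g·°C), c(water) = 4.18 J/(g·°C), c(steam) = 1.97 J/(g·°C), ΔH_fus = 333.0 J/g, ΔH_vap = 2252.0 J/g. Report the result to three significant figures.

q1 (heat ice -9.9→0.0 °C): 237.6 × 2.1 × 9.9 = 4940 J
q2 (melt at 0 °C): 237.6 × 333.0 = 79121 J
q3 (heat water 0.0→100.0 °C): 237.6 × 4.18 × 100.0 = 99317 J
q4 (vaporize at 100 °C): 237.6 × 2252.0 = 535075 J
q5 (heat steam 100.0→103.5 °C): 237.6 × 1.97 × 3.5 = 1638 J
Total: 4940 + 79121 + 99317 + 535075 + 1638 = 720091 J = 720 kJ

q = 720 kJ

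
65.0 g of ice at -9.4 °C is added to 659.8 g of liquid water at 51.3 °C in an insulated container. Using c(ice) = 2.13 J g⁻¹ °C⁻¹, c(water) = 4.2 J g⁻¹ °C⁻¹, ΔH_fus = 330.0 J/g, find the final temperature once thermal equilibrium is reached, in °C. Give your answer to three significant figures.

Heat to bring ice to 0 °C and melt it: q₁ = 65.0×2.13×9.4 + 65.0×330.0 = 22751 J
Heat the water can supply cooling to 0 °C: 659.8×4.2×51.3 = 142161 J > q₁, so all ice melts.
Energy balance: 659.8×4.2×(51.3 − T) = 22751 + 65.0×4.2×(T − 0)
2771.16(51.3 − T) = 22751 + 273 T
142161 − 22751 = 3044.16 T
T = 119410 / 3044.16 = 39.23 °C

T_f = 39.2 °C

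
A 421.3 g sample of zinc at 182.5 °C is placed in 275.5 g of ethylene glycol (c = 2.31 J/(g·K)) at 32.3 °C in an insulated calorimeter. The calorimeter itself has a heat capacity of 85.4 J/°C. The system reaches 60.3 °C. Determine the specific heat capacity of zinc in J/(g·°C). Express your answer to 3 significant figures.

q_gained = (275.5 × 2.31 + 85.4) × (60.3 − 32.3) = 20210 J
q_lost = 421.3 × c × (182.5 − 60.3) = 51482.86 c
Set equal: c = 20210 / 51482.86 = 0.393 J/(g·°C)

c = 0.393 J/(g·°C)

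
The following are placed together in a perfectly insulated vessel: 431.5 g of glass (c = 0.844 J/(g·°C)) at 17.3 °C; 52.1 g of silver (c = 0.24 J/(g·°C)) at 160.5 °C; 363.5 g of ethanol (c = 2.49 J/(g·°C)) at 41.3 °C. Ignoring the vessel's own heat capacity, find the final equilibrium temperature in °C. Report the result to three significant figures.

T_f = 35.6 °C

Σ mᵢcᵢ(T − Tᵢ) = 0  ⇒  T = Σ mᵢcᵢTᵢ / Σ mᵢcᵢ
Σ mᵢcᵢ = 431.5×0.844 + 52.1×0.24 + 363.5×2.49 = 1281.805
Σ mᵢcᵢTᵢ = 364.186×17.3 + 12.504×160.5 + 905.115×41.3 = 45689
T = 45689 / 1281.805 = 35.64 °C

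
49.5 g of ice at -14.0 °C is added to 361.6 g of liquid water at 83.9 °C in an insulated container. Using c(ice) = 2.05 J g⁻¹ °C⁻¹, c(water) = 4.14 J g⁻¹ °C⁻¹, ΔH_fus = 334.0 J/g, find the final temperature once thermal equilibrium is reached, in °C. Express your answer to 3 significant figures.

Heat to bring ice to 0 °C and melt it: q₁ = 49.5×2.05×14.0 + 49.5×334.0 = 17954 J
Heat the water can supply cooling to 0 °C: 361.6×4.14×83.9 = 125600 J > q₁, so all ice melts.
Energy balance: 361.6×4.14×(83.9 − T) = 17954 + 49.5×4.14×(T − 0)
1497.024(83.9 − T) = 17954 + 204.93 T
125600 − 17954 = 1701.954 T
T = 107646 / 1701.954 = 63.248 °C

T_f = 63.2 °C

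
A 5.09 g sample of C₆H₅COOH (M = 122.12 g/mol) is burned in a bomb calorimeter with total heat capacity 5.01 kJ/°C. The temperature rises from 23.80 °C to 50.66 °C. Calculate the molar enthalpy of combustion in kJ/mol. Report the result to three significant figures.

ΔT = 50.66 − 23.80 = 26.86 °C
q_cal = C_cal × ΔT = 5.01 × 26.86 = 134.5686 kJ
n = 5.09 / 122.12 = 0.04168 mol
q_rxn = −q_cal = -134.5686 kJ
ΔH = -134.5686 / 0.04168 = -3229 kJ/mol

ΔH = -3230 kJ/mol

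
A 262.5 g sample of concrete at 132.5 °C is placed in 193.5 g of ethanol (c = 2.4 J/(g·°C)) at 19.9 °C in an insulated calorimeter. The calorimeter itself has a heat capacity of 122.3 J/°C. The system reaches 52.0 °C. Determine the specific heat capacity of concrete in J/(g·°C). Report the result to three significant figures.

c = 0.891 J/(g·°C)

q_gained = (193.5 × 2.4 + 122.3) × (52.0 − 19.9) = 18830 J
q_lost = 262.5 × c × (132.5 − 52.0) = 21131.25 c
Set equal: c = 18830 / 21131.25 = 0.891 J/(g·°C)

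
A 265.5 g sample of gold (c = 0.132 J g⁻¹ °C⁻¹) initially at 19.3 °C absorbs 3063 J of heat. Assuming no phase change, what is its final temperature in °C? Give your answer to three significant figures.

T_f = 107 °C

ΔT = q / (m c) = 3063 / (265.5 × 0.132) = 87.40 °C
T_f = 19.3 + 87.40 = 106.70 °C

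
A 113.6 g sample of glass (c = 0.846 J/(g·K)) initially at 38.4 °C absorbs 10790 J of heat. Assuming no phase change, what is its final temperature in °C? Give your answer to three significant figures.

T_f = 151 °C

ΔT = q / (m c) = 10790 / (113.6 × 0.846) = 112.3 °C
T_f = 38.4 + 112.3 = 150.7 °C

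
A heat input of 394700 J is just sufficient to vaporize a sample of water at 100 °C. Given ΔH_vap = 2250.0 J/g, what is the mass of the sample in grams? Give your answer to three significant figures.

m = q / ΔH_vap = 394700 J / 2250.0 J/g = 175 g

m = 175 g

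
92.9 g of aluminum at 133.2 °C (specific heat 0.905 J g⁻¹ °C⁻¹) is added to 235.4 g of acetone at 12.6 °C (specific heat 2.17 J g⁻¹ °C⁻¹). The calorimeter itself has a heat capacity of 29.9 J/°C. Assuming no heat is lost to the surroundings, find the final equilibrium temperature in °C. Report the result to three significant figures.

T_f = 28.8 °C

Heat lost by aluminum = heat gained by acetone + calorimeter.
(92.9)(0.905)(133.2 − T) = [(235.4)(2.17) + 29.9](T − 12.6)
84.0745 (133.2 − T) = 540.718 (T − 12.6)
11199 − 84.0745 T = 540.718 T − 6813.0
18012.0 = 624.7925 T
T = 28.83 °C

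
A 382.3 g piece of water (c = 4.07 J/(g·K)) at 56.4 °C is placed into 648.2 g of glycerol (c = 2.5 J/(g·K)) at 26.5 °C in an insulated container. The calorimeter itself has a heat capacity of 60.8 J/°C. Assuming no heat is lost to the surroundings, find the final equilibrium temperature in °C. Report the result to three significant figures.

Heat lost by water = heat gained by glycerol + calorimeter.
(382.3)(4.07)(56.4 − T) = [(648.2)(2.5) + 60.8](T − 26.5)
1555.961 (56.4 − T) = 1681.3 (T − 26.5)
87756 − 1555.961 T = 1681.3 T − 44554
132310 = 3237.261 T
T = 40.87 °C

T_f = 40.9 °C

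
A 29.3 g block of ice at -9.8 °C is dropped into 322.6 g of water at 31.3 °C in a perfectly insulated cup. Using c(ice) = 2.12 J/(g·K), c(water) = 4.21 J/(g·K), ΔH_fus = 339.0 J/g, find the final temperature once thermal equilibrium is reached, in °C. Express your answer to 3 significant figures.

Heat to bring ice to 0 °C and melt it: q₁ = 29.3×2.12×9.8 + 29.3×339.0 = 10541 J
Heat the water can supply cooling to 0 °C: 322.6×4.21×31.3 = 42510.0 J > q₁, so all ice melts.
Energy balance: 322.6×4.21×(31.3 − T) = 10541 + 29.3×4.21×(T − 0)
1358.146(31.3 − T) = 10541 + 123.353 T
42510.0 − 10541 = 1481.499 T
T = 31969.0 / 1481.499 = 21.58 °C

T_f = 21.6 °C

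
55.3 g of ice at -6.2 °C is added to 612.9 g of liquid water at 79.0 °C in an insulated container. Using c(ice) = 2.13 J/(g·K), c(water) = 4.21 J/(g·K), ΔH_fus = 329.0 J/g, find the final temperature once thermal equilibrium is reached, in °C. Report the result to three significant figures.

Heat to bring ice to 0 °C and melt it: q₁ = 55.3×2.13×6.2 + 55.3×329.0 = 18924 J
Heat the water can supply cooling to 0 °C: 612.9×4.21×79.0 = 203844 J > q₁, so all ice melts.
Energy balance: 612.9×4.21×(79.0 − T) = 18924 + 55.3×4.21×(T − 0)
2580.309(79.0 − T) = 18924 + 232.813 T
203844 − 18924 = 2813.122 T
T = 184920 / 2813.122 = 65.73 °C

T_f = 65.7 °C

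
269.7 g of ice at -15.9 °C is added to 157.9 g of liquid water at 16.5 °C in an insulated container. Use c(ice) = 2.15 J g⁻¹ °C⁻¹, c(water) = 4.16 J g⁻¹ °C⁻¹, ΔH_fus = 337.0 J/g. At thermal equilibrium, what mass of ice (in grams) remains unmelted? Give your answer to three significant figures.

m_ice remaining = 265 g

Heat to warm all ice to 0 °C: 269.7×2.15×15.9 = 9219.7 J
Heat released by water cooling to 0 °C: 157.9×4.16×16.5 = 10838 J
10838 J < 9219.7 + 269.7×337.0 = 100108.6 J, so not all ice melts; final T = 0 °C.
Heat left for melting: 10838 − 9219.7 = 1618.3 J
Mass melted = 1618.3 / 337.0 = 4.802 g
Ice remaining = 269.7 − 4.802 = 264.898 g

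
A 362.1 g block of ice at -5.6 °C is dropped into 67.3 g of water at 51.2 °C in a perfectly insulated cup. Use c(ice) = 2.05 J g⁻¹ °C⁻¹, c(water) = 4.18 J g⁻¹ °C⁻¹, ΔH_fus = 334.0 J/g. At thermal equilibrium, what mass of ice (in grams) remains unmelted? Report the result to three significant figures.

m_ice remaining = 331 g

Heat to warm all ice to 0 °C: 362.1×2.05×5.6 = 4156.9 J
Heat released by water cooling to 0 °C: 67.3×4.18×51.2 = 14403 J
14403 J < 4156.9 + 362.1×334.0 = 125098.3 J, so not all ice melts; final T = 0 °C.
Heat left for melting: 14403 − 4156.9 = 10246.1 J
Mass melted = 10246.1 / 334.0 = 30.68 g
Ice remaining = 362.1 − 30.68 = 331.42 g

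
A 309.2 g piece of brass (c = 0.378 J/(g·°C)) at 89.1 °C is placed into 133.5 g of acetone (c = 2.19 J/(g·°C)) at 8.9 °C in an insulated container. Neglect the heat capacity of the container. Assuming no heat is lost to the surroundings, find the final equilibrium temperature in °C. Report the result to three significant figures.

Heat lost by brass = heat gained by acetone.
(309.2)(0.378)(89.1 − T) = (133.5)(2.19)(T − 8.9)
116.8776 (89.1 − T) = 292.365 (T − 8.9)
10414 − 116.8776 T = 292.365 T − 2602.0
13016.0 = 409.2426 T
T = 31.81 °C

T_f = 31.8 °C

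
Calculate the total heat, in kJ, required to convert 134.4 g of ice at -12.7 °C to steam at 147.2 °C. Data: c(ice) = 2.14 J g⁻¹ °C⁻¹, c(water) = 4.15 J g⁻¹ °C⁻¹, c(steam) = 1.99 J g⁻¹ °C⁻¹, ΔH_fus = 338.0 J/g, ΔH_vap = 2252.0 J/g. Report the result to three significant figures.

q = 420 kJ

q1 (heat ice -12.7→0.0 °C): 134.4 × 2.14 × 12.7 = 3653 J
q2 (melt at 0 °C): 134.4 × 338.0 = 45427 J
q3 (heat water 0.0→100.0 °C): 134.4 × 4.15 × 100.0 = 55776 J
q4 (vaporize at 100 °C): 134.4 × 2252.0 = 302669 J
q5 (heat steam 100.0→147.2 °C): 134.4 × 1.99 × 47.2 = 12624 J
Total: 3653 + 45427 + 55776 + 302669 + 12624 = 420149 J = 420 kJ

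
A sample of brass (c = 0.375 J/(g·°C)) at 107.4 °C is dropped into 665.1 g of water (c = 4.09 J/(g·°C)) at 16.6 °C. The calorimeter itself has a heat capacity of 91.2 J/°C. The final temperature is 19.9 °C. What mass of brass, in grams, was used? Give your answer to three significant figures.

q_gained = (665.1 × 4.09 + 91.2) × (19.9 − 16.6) = 9278 J
q_lost = m × 0.375 × (107.4 − 19.9) = 32.8125 m
m = 9278 / 32.8125 = 283 g

m = 283 g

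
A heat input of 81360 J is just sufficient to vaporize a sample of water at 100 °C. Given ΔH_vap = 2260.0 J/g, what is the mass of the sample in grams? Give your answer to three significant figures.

m = 36.0 g

m = q / ΔH_vap = 81360 J / 2260.0 J/g = 36.0 g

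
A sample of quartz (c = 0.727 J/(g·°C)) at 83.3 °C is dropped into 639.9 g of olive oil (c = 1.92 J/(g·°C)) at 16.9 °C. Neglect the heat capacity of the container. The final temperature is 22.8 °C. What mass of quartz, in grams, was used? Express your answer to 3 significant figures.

m = 165 g

q_gained = (639.9 × 1.92) × (22.8 − 16.9) = 7249 J
q_lost = m × 0.727 × (83.3 − 22.8) = 43.9835 m
m = 7249 / 43.9835 = 165 g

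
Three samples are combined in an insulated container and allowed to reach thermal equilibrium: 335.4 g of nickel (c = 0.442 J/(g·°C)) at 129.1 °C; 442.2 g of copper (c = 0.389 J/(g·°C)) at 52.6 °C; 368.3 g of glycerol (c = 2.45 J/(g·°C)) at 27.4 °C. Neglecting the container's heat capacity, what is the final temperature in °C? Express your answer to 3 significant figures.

Σ mᵢcᵢ(T − Tᵢ) = 0  ⇒  T = Σ mᵢcᵢTᵢ / Σ mᵢcᵢ
Σ mᵢcᵢ = 335.4×0.442 + 442.2×0.389 + 368.3×2.45 = 1222.5976
Σ mᵢcᵢTᵢ = 148.2468×129.1 + 172.0158×52.6 + 902.335×27.4 = 52911
T = 52911 / 1222.5976 = 43.28 °C

T_f = 43.3 °C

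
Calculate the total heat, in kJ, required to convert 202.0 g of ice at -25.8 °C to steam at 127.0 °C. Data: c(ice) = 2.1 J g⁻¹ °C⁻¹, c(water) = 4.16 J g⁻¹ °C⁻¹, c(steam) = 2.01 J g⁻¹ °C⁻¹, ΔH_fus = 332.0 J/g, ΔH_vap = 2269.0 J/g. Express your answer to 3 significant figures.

q1 (heat ice -25.8→0.0 °C): 202.0 × 2.1 × 25.8 = 10944 J
q2 (melt at 0 °C): 202.0 × 332.0 = 67064 J
q3 (heat water 0.0→100.0 °C): 202.0 × 4.16 × 100.0 = 84032 J
q4 (vaporize at 100 °C): 202.0 × 2269.0 = 458338 J
q5 (heat steam 100.0→127.0 °C): 202.0 × 2.01 × 27.0 = 10963 J
Total: 10944 + 67064 + 84032 + 458338 + 10963 = 631341 J = 631 kJ

q = 631 kJ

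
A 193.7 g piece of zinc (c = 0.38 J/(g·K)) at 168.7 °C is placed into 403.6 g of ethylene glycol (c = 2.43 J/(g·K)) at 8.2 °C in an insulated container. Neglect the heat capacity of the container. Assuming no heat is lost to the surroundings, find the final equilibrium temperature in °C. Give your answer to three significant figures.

T_f = 19.4 °C

Heat lost by zinc = heat gained by ethylene glycol.
(193.7)(0.38)(168.7 − T) = (403.6)(2.43)(T − 8.2)
73.606 (168.7 − T) = 980.748 (T − 8.2)
12417 − 73.606 T = 980.748 T − 8042.1
20459.1 = 1054.354 T
T = 19.40 °C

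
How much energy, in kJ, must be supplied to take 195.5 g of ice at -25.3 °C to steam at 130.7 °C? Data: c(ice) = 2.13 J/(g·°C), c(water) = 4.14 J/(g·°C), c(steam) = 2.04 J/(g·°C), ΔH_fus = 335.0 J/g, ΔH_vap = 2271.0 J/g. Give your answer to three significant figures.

q1 (heat ice -25.3→0.0 °C): 195.5 × 2.13 × 25.3 = 10535 J
q2 (melt at 0 °C): 195.5 × 335.0 = 65493 J
q3 (heat water 0.0→100.0 °C): 195.5 × 4.14 × 100.0 = 80937 J
q4 (vaporize at 100 °C): 195.5 × 2271.0 = 443981 J
q5 (heat steam 100.0→130.7 °C): 195.5 × 2.04 × 30.7 = 12244 J
Total: 10535 + 65493 + 80937 + 443981 + 12244 = 613190 J = 613 kJ

q = 613 kJ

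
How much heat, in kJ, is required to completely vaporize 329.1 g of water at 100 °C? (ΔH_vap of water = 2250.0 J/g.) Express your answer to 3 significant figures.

q = m × ΔH_vap = 329.1 × 2250.0 = 740480 J = 740 kJ

q = 740 kJ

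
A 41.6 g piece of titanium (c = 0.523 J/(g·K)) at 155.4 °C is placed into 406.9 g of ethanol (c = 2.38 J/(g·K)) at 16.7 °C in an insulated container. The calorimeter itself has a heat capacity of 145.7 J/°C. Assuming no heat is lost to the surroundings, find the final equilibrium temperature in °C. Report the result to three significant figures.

Heat lost by titanium = heat gained by ethanol + calorimeter.
(41.6)(0.523)(155.4 − T) = [(406.9)(2.38) + 145.7](T − 16.7)
21.7568 (155.4 − T) = 1114.122 (T − 16.7)
3381.0 − 21.7568 T = 1114.122 T − 18606
21987.0 = 1135.8788 T
T = 19.36 °C

T_f = 19.4 °C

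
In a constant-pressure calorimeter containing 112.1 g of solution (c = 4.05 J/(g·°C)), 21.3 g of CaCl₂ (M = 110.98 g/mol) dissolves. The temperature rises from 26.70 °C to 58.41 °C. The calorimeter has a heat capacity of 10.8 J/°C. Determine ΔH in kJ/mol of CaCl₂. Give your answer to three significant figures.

|ΔT| = |58.41 − 26.70| = 31.71 °C
|q_surr| = (112.1 × 4.05 + 10.8) × 31.71 = 464.805 × 31.71 = 14740 J
n(CaCl₂) = 21.3 / 110.98 = 0.1919 mol
Temperature rose, so q_rxn = −|q_surr| = -14.74 kJ
ΔH = q_rxn / n = -76.81 kJ/mol

ΔH = -76.8 kJ/mol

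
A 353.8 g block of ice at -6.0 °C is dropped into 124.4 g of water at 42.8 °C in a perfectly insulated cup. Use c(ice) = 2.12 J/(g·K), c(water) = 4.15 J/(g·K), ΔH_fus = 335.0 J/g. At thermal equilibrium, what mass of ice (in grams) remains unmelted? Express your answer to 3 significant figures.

m_ice remaining = 301 g

Heat to warm all ice to 0 °C: 353.8×2.12×6.0 = 4500.3 J
Heat released by water cooling to 0 °C: 124.4×4.15×42.8 = 22096 J
22096 J < 4500.3 + 353.8×335.0 = 123023.3 J, so not all ice melts; final T = 0 °C.
Heat left for melting: 22096 − 4500.3 = 17595.7 J
Mass melted = 17595.7 / 335.0 = 52.52 g
Ice remaining = 353.8 − 52.52 = 301.28 g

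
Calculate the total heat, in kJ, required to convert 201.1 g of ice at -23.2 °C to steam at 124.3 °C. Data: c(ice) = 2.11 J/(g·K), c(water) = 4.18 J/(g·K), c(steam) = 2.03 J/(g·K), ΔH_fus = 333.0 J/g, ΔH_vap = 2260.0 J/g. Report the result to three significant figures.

q = 625 kJ

q1 (heat ice -23.2→0.0 °C): 201.1 × 2.11 × 23.2 = 9844 J
q2 (melt at 0 °C): 201.1 × 333.0 = 66966 J
q3 (heat water 0.0→100.0 °C): 201.1 × 4.18 × 100.0 = 84060 J
q4 (vaporize at 100 °C): 201.1 × 2260.0 = 454486 J
q5 (heat steam 100.0→124.3 °C): 201.1 × 2.03 × 24.3 = 9920 J
Total: 9844 + 66966 + 84060 + 454486 + 9920 = 625276 J = 625 kJ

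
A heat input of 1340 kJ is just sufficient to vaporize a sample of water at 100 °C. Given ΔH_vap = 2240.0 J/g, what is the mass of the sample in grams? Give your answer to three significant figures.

m = 598 g

m = q / ΔH_vap = 1340000 J / 2240.0 J/g = 598 g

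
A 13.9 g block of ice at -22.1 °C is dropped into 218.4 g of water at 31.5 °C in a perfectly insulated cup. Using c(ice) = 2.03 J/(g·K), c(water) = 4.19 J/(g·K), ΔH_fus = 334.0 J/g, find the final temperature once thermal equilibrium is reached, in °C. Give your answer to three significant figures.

T_f = 24.2 °C

Heat to bring ice to 0 °C and melt it: q₁ = 13.9×2.03×22.1 + 13.9×334.0 = 5266.2 J
Heat the water can supply cooling to 0 °C: 218.4×4.19×31.5 = 28825.5 J > q₁, so all ice melts.
Energy balance: 218.4×4.19×(31.5 − T) = 5266.2 + 13.9×4.19×(T − 0)
915.096(31.5 − T) = 5266.2 + 58.241 T
28825.5 − 5266.2 = 973.337 T
T = 23559.3 / 973.337 = 24.20 °C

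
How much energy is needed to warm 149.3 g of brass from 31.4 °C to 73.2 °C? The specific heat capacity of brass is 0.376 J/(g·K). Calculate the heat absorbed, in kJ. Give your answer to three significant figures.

q = m c ΔT = 149.3 × 0.376 × (73.2 − 31.4)
q = 149.3 × 0.376 × 41.8 = 2347 J = 2.35 kJ

q = 2.35 kJ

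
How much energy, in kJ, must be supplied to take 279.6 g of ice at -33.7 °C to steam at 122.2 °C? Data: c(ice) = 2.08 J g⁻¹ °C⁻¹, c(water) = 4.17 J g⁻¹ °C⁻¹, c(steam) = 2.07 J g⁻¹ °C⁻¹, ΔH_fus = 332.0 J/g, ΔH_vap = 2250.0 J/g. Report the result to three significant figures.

q = 871 kJ

q1 (heat ice -33.7→0.0 °C): 279.6 × 2.08 × 33.7 = 19599 J
q2 (melt at 0 °C): 279.6 × 332.0 = 92827 J
q3 (heat water 0.0→100.0 °C): 279.6 × 4.17 × 100.0 = 116593 J
q4 (vaporize at 100 °C): 279.6 × 2250.0 = 629100 J
q5 (heat steam 100.0→122.2 °C): 279.6 × 2.07 × 22.2 = 12849 J
Total: 19599 + 92827 + 116593 + 629100 + 12849 = 870968 J = 871 kJ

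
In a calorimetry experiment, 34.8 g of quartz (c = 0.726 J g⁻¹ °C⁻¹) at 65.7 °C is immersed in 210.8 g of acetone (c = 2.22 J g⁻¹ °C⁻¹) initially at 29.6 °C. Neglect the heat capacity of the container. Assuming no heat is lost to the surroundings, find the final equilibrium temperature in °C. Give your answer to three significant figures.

T_f = 31.4 °C

Heat lost by quartz = heat gained by acetone.
(34.8)(0.726)(65.7 − T) = (210.8)(2.22)(T − 29.6)
25.2648 (65.7 − T) = 467.976 (T − 29.6)
1659.9 − 25.2648 T = 467.976 T − 13852
15511.9 = 493.2408 T
T = 31.449 °C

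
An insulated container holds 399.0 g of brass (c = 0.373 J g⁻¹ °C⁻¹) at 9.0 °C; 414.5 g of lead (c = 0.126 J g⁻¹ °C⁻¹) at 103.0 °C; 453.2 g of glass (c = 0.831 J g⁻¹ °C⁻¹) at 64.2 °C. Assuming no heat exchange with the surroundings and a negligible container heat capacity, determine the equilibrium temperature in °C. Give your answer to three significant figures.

T_f = 53.5 °C

Σ mᵢcᵢ(T − Tᵢ) = 0  ⇒  T = Σ mᵢcᵢTᵢ / Σ mᵢcᵢ
Σ mᵢcᵢ = 399.0×0.373 + 414.5×0.126 + 453.2×0.831 = 577.6632
Σ mᵢcᵢTᵢ = 148.827×9.0 + 52.227×103.0 + 376.6092×64.2 = 30897
T = 30897 / 577.6632 = 53.49 °C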